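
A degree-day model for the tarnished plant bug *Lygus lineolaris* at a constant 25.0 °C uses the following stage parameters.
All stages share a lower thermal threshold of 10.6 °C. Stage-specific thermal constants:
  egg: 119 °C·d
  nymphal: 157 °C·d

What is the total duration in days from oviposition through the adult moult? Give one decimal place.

19.2 days

Daily accumulation at 25.0 °C = 25.0 − 10.6 = 14.4 DD/day.
Total K = 119 + 157 = 276 DD.
Total duration = 276 / 14.4 = 19.167 ≈ 19.2 days.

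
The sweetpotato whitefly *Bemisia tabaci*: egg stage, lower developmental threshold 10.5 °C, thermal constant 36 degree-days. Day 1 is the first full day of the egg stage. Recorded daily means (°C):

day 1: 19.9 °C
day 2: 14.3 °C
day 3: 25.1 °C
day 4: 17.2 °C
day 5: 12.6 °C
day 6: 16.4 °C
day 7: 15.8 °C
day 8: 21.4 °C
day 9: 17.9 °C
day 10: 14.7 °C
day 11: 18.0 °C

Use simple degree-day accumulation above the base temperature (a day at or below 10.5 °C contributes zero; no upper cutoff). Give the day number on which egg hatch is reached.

day 5

Daily DD above 10.5 °C: 9.4, 3.8, 14.6, 6.7, 2.1, 5.9, 5.3, 10.9, 7.4, 4.2, 7.5.
Cumulative: 9.4, 13.2, 27.8, 34.5, 36.6, 42.5, 47.8, 58.7, 66.1, 70.3, 77.8.
The total first reaches 36 DD on day 5.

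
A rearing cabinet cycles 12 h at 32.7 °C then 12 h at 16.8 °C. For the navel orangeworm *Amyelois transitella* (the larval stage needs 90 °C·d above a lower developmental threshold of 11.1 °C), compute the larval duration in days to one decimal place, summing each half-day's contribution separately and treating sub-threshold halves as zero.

6.6 days

Day half: max(0, 32.7 − 11.1) × 0.5 = 21.6 × 0.5 = 10.80 DD.
Night half: max(0, 16.8 − 11.1) × 0.5 = 5.7 × 0.5 = 2.85 DD.
Per 24 h: 13.65 DD/day.
Duration = 90 / 13.65 = 6.593 ≈ 6.6 days.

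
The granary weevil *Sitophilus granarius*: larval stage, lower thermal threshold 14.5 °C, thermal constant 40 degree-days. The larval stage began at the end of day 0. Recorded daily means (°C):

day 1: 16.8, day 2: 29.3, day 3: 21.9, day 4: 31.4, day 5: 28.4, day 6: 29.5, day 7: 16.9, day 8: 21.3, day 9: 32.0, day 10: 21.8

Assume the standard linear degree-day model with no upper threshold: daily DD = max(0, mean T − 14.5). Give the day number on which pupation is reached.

day 4

Daily DD above 14.5 °C: 2.3, 14.8, 7.4, 16.9, 13.9, 15.0, 2.4, 6.8, 17.5, 7.3.
Cumulative: 2.3, 17.1, 24.5, 41.4, 55.3, 70.3, 72.7, 79.5, 97.0, 104.3.
The total first reaches 40 DD on day 4.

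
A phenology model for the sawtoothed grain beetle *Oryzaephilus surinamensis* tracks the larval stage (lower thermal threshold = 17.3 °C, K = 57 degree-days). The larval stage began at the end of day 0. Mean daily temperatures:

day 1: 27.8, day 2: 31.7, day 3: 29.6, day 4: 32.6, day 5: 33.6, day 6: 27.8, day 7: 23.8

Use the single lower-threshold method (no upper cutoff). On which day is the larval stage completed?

day 5

Daily DD above 17.3 °C: 10.5, 14.4, 12.3, 15.3, 16.3, 10.5, 6.5.
Cumulative: 10.5, 24.9, 37.2, 52.5, 68.8, 79.3, 85.8.
The total first reaches 57 DD on day 5.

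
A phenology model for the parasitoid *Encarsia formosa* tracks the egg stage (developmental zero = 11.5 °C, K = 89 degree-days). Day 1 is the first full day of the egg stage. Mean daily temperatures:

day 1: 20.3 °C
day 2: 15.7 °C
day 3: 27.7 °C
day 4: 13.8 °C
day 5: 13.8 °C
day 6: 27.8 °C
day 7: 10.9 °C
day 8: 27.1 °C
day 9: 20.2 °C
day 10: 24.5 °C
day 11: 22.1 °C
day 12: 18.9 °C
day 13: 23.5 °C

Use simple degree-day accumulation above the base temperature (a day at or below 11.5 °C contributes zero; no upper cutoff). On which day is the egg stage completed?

Daily DD above 11.5 °C: 8.8, 4.2, 16.2, 2.3, 2.3, 16.3, 0.0, 15.6, 8.7, 13.0, 10.6, 7.4, 12.0.
Cumulative: 8.8, 13.0, 29.2, 31.5, 33.8, 50.1, 50.1, 65.7, 74.4, 87.4, 98.0, 105.4, 117.4.
The total first reaches 89 DD on day 11.

day 11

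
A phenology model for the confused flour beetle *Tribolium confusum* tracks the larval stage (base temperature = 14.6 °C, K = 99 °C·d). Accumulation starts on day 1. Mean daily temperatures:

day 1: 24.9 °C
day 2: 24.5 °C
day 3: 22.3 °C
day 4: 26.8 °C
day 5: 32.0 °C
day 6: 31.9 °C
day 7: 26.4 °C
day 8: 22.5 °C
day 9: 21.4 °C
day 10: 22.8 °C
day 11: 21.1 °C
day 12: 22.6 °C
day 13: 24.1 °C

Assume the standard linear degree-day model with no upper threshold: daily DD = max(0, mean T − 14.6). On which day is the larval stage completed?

Daily DD above 14.6 °C: 10.3, 9.9, 7.7, 12.2, 17.4, 17.3, 11.8, 7.9, 6.8, 8.2, 6.5, 8.0, 9.5.
Cumulative: 10.3, 20.2, 27.9, 40.1, 57.5, 74.8, 86.6, 94.5, 101.3, 109.5, 116.0, 124.0, 133.5.
The total first reaches 99 DD on day 9.

day 9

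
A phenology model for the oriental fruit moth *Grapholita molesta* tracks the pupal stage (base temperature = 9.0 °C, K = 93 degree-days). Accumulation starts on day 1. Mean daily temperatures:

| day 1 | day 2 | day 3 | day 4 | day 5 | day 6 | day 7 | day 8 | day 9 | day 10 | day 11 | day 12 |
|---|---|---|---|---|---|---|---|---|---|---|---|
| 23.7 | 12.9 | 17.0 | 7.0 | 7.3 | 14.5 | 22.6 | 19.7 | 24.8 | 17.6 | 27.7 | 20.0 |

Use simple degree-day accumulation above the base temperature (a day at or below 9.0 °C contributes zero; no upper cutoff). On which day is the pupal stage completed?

day 11

Daily DD above 9.0 °C: 14.7, 3.9, 8.0, 0.0, 0.0, 5.5, 13.6, 10.7, 15.8, 8.6, 18.7, 11.0.
Cumulative: 14.7, 18.6, 26.6, 26.6, 26.6, 32.1, 45.7, 56.4, 72.2, 80.8, 99.5, 110.5.
The total first reaches 93 DD on day 11.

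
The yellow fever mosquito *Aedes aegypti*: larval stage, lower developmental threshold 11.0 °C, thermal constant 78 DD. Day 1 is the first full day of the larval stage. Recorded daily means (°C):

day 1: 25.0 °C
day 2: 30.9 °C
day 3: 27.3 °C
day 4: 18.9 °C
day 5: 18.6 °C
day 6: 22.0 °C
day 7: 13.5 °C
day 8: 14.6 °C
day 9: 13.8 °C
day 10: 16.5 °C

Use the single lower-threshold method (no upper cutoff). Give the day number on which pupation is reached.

day 7

Daily DD above 11.0 °C: 14.0, 19.9, 16.3, 7.9, 7.6, 11.0, 2.5, 3.6, 2.8, 5.5.
Cumulative: 14.0, 33.9, 50.2, 58.1, 65.7, 76.7, 79.2, 82.8, 85.6, 91.1.
The total first reaches 78 DD on day 7.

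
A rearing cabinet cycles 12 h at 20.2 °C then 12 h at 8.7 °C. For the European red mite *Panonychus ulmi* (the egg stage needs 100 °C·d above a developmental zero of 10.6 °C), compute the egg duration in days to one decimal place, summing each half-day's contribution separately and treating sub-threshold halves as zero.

20.8 days

Day half: max(0, 20.2 − 10.6) × 0.5 = 9.6 × 0.5 = 4.80 DD.
Night half: max(0, 8.7 − 10.6) × 0.5 = 0.0 × 0.5 = 0.00 DD.
Per 24 h: 4.80 DD/day.
Duration = 100 / 4.80 = 20.833 ≈ 20.8 days.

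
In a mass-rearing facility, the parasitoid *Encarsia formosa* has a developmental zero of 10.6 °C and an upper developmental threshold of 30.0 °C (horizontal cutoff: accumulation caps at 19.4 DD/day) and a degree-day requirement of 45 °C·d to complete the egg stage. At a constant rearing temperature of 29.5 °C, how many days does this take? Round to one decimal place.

Daily accumulation = 29.5 − 10.6 = 18.9 DD/day.
Duration = 45 / 18.9 = 2.381 ≈ 2.4 days.

2.4 days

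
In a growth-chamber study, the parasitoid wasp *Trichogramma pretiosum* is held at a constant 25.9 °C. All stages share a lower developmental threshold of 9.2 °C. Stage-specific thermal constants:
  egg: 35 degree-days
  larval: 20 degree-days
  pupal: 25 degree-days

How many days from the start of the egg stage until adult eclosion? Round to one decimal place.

4.8 days

Daily accumulation at 25.9 °C = 25.9 − 9.2 = 16.7 DD/day.
Total K = 35 + 20 + 25 = 80 DD.
Total duration = 80 / 16.7 = 4.790 ≈ 4.8 days.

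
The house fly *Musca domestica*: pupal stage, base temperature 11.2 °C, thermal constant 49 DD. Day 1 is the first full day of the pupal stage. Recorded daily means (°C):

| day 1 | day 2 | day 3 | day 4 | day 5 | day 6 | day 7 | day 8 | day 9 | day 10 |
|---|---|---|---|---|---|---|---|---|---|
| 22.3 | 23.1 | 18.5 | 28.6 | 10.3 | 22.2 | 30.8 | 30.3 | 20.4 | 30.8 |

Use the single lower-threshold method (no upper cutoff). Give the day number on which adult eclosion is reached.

Daily DD above 11.2 °C: 11.1, 11.9, 7.3, 17.4, 0.0, 11.0, 19.6, 19.1, 9.2, 19.6.
Cumulative: 11.1, 23.0, 30.3, 47.7, 47.7, 58.7, 78.3, 97.4, 106.6, 126.2.
The total first reaches 49 DD on day 6.

day 6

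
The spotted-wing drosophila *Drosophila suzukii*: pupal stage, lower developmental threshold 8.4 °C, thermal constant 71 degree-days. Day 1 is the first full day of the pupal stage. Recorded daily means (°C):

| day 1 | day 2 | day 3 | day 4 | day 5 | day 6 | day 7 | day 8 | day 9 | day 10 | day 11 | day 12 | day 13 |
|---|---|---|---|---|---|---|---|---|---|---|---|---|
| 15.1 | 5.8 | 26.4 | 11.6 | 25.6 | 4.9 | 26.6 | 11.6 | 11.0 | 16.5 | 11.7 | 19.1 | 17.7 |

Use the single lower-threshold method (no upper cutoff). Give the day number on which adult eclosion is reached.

day 10

Daily DD above 8.4 °C: 6.7, 0.0, 18.0, 3.2, 17.2, 0.0, 18.2, 3.2, 2.6, 8.1, 3.3, 10.7, 9.3.
Cumulative: 6.7, 6.7, 24.7, 27.9, 45.1, 45.1, 63.3, 66.5, 69.1, 77.2, 80.5, 91.2, 100.5.
The total first reaches 71 DD on day 10.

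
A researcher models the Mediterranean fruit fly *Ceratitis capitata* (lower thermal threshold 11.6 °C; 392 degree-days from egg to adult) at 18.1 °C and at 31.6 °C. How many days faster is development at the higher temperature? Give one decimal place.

At 18.1 °C: 392 / (18.1 − 11.6) = 392 / 6.5 = 60.308 d.
At 31.6 °C: 392 / (31.6 − 11.6) = 392 / 20.0 = 19.600 d.
Difference = |60.308 − 19.600| = 40.708 ≈ 40.7 days.

40.7 days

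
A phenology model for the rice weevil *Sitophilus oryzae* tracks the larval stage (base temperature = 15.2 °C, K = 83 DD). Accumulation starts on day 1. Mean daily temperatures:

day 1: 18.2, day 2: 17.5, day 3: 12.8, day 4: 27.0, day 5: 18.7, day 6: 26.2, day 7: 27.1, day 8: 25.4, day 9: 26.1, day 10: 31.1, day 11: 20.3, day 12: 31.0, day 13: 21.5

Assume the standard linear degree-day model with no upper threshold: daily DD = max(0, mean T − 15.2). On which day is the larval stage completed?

day 11

Daily DD above 15.2 °C: 3.0, 2.3, 0.0, 11.8, 3.5, 11.0, 11.9, 10.2, 10.9, 15.9, 5.1, 15.8, 6.3.
Cumulative: 3.0, 5.3, 5.3, 17.1, 20.6, 31.6, 43.5, 53.7, 64.6, 80.5, 85.6, 101.4, 107.7.
The total first reaches 83 DD on day 11.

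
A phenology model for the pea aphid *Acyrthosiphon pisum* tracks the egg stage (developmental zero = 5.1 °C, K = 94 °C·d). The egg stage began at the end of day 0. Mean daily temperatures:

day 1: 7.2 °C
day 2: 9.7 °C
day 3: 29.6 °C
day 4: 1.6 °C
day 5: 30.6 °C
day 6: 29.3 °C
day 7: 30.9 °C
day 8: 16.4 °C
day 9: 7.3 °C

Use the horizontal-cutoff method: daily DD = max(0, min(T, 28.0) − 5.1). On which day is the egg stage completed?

day 7

Daily DD above 5.1 °C (capped at 22.9): 2.1, 4.6, 22.9, 0.0, 22.9, 22.9, 22.9, 11.3, 2.2.
Cumulative: 2.1, 6.7, 29.6, 29.6, 52.5, 75.4, 98.3, 109.6, 111.8.
The total first reaches 94 DD on day 7.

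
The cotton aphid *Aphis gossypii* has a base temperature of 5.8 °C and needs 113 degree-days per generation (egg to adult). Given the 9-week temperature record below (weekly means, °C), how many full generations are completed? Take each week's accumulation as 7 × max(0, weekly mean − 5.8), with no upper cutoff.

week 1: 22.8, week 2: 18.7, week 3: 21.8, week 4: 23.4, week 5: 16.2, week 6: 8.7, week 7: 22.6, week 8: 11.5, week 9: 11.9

6 generations

Weekly DD (7 × max(0, T̄ − 5.8)): 119.0, 90.3, 112.0, 123.2, 72.8, 20.3, 117.6, 39.9, 42.7.
Season total = 737.8 DD.
Complete generations = ⌊737.8 / 113⌋ = 6.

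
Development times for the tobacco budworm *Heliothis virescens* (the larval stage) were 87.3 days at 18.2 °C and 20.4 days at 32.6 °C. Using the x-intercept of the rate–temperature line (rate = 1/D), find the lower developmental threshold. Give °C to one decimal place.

13.8 °C

Linear rate model ⇒ the product D·(T − T_b) is constant across temperatures.
87.3·(18.2 − T_b) = 20.4·(32.6 − T_b)
T_b = (87.3·18.2 − 20.4·32.6) / (87.3 − 20.4) = 923.82 / 66.9 = 13.809 °C ≈ 13.8 °C.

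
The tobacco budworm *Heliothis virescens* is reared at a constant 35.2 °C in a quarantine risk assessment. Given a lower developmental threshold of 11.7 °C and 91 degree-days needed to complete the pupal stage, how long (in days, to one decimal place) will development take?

3.9 days

Daily accumulation = 35.2 − 11.7 = 23.5 DD/day.
Duration = 91 / 23.5 = 3.872 ≈ 3.9 days.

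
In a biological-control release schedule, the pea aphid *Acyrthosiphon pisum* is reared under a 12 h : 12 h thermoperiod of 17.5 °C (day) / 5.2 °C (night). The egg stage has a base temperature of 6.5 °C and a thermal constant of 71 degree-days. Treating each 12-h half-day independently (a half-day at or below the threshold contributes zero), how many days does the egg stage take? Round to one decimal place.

12.9 days

Day half: max(0, 17.5 − 6.5) × 0.5 = 11.0 × 0.5 = 5.50 DD.
Night half: max(0, 5.2 − 6.5) × 0.5 = 0.0 × 0.5 = 0.00 DD.
Per 24 h: 5.50 DD/day.
Duration = 71 / 5.50 = 12.909 ≈ 12.9 days.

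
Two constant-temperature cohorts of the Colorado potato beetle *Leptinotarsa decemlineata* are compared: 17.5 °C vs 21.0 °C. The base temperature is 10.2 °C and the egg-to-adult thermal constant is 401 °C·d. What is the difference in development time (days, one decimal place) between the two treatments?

At 17.5 °C: 401 / (17.5 − 10.2) = 401 / 7.3 = 54.932 d.
At 21.0 °C: 401 / (21.0 − 10.2) = 401 / 10.8 = 37.130 d.
Difference = |54.932 − 37.130| = 17.802 ≈ 17.8 days.

17.8 days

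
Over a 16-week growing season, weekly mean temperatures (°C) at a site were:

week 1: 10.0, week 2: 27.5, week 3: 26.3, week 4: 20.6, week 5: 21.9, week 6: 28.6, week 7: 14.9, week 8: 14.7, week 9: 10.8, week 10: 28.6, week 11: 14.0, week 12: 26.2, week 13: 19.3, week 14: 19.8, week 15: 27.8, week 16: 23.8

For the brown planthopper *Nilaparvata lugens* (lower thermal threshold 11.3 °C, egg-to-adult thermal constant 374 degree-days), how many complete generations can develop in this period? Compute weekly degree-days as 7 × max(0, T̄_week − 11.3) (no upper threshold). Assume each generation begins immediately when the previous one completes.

Weekly DD (7 × max(0, T̄ − 11.3)): 0.0, 113.4, 105.0, 65.1, 74.2, 121.1, 25.2, 23.8, 0.0, 121.1, 18.9, 104.3, 56.0, 59.5, 115.5, 87.5.
Season total = 1090.6 DD.
Complete generations = ⌊1090.6 / 374⌋ = 2.

2 generations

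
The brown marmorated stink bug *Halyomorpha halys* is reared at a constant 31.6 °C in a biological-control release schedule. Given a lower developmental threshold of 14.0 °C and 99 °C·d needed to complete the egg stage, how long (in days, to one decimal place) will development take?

5.6 days

Daily accumulation = 31.6 − 14.0 = 17.6 DD/day.
Duration = 99 / 17.6 = 5.625 ≈ 5.6 days.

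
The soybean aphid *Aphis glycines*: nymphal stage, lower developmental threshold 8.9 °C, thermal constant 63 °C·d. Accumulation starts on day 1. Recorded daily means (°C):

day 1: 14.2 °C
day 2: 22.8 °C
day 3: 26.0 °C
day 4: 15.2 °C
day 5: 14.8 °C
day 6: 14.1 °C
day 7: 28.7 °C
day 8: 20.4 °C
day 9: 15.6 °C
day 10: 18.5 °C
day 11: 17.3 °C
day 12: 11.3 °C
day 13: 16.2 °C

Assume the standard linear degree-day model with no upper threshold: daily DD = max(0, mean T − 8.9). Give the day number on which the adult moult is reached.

Daily DD above 8.9 °C: 5.3, 13.9, 17.1, 6.3, 5.9, 5.2, 19.8, 11.5, 6.7, 9.6, 8.4, 2.4, 7.3.
Cumulative: 5.3, 19.2, 36.3, 42.6, 48.5, 53.7, 73.5, 85.0, 91.7, 101.3, 109.7, 112.1, 119.4.
The total first reaches 63 DD on day 7.

day 7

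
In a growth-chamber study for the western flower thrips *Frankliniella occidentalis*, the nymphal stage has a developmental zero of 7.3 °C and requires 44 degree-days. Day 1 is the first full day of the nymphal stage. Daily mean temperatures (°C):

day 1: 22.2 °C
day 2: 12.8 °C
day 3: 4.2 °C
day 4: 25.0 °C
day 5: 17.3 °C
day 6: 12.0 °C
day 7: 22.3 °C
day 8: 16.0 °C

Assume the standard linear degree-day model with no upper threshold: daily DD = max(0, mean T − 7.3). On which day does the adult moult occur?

day 5

Daily DD above 7.3 °C: 14.9, 5.5, 0.0, 17.7, 10.0, 4.7, 15.0, 8.7.
Cumulative: 14.9, 20.4, 20.4, 38.1, 48.1, 52.8, 67.8, 76.5.
The total first reaches 44 DD on day 5.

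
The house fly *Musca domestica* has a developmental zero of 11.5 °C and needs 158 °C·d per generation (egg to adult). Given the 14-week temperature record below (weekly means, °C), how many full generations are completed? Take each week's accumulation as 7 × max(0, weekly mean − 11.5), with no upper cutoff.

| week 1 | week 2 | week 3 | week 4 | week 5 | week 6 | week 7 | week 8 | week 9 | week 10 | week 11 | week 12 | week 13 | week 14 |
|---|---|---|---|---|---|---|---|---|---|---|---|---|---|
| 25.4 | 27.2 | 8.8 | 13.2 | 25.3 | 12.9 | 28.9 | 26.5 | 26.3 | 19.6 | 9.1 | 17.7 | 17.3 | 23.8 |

5 generations

Weekly DD (7 × max(0, T̄ − 11.5)): 97.3, 109.9, 0.0, 11.9, 96.6, 9.8, 121.8, 105.0, 103.6, 56.7, 0.0, 43.4, 40.6, 86.1.
Season total = 882.7 DD.
Complete generations = ⌊882.7 / 158⌋ = 5.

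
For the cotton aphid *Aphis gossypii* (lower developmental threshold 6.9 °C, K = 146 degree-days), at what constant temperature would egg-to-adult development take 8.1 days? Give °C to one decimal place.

24.9 °C

Required daily accumulation = 146 / 8.1 = 18.025 DD/day.
T = T_base + 18.025 = 6.9 + 18.025 = 24.925 ≈ 24.9 °C.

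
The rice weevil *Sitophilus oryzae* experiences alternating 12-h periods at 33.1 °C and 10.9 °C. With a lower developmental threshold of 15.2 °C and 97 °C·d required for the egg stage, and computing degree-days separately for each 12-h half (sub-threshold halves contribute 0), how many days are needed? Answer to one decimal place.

10.8 days

Day half: max(0, 33.1 − 15.2) × 0.5 = 17.9 × 0.5 = 8.95 DD.
Night half: max(0, 10.9 − 15.2) × 0.5 = 0.0 × 0.5 = 0.00 DD.
Per 24 h: 8.95 DD/day.
Duration = 97 / 8.95 = 10.838 ≈ 10.8 days.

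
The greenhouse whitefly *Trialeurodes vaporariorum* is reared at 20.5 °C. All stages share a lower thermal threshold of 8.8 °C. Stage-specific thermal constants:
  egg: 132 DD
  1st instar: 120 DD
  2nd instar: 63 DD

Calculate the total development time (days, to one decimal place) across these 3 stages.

Daily accumulation at 20.5 °C = 20.5 − 8.8 = 11.7 DD/day.
Total K = 132 + 120 + 63 = 315 DD.
Total duration = 315 / 11.7 = 26.923 ≈ 26.9 days.

26.9 days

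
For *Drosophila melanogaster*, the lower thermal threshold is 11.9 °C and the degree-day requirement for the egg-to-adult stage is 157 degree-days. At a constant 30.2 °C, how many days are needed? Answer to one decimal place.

8.6 days

Daily accumulation = 30.2 − 11.9 = 18.3 DD/day.
Duration = 157 / 18.3 = 8.579 ≈ 8.6 days.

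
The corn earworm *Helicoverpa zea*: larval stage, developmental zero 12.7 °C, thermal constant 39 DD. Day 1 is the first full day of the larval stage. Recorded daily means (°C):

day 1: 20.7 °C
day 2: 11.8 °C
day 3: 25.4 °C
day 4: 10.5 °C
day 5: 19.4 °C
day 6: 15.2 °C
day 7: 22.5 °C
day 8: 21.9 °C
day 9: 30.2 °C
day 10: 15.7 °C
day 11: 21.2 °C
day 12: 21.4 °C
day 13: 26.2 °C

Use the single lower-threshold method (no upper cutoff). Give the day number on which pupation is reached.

Daily DD above 12.7 °C: 8.0, 0.0, 12.7, 0.0, 6.7, 2.5, 9.8, 9.2, 17.5, 3.0, 8.5, 8.7, 13.5.
Cumulative: 8.0, 8.0, 20.7, 20.7, 27.4, 29.9, 39.7, 48.9, 66.4, 69.4, 77.9, 86.6, 100.1.
The total first reaches 39 DD on day 7.

day 7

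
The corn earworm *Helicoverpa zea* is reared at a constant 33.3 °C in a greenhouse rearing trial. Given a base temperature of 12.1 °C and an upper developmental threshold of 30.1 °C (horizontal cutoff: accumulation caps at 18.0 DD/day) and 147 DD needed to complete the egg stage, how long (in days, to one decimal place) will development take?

8.2 days

Temperature 33.3 °C exceeds the upper threshold, so daily accumulation caps at 30.1 − 12.1 = 18.0 DD/day.
Duration = 147 / 18.0 = 8.167 ≈ 8.2 days.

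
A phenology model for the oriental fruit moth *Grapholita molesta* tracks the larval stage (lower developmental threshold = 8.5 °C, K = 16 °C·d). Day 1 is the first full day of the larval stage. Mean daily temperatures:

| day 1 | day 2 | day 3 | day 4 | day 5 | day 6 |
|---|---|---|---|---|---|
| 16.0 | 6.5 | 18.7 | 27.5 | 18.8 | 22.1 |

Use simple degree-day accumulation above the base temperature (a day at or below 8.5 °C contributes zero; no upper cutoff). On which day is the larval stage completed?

Daily DD above 8.5 °C: 7.5, 0.0, 10.2, 19.0, 10.3, 13.6.
Cumulative: 7.5, 7.5, 17.7, 36.7, 47.0, 60.6.
The total first reaches 16 DD on day 3.

day 3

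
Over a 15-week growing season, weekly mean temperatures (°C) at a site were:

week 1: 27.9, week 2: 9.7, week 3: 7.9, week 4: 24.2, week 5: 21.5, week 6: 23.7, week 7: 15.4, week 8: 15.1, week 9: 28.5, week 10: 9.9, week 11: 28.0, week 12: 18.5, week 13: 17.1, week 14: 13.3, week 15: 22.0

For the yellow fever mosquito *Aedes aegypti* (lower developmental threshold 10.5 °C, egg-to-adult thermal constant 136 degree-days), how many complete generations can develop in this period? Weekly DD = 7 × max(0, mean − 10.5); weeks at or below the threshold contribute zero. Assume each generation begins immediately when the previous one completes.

Weekly DD (7 × max(0, T̄ − 10.5)): 121.8, 0.0, 0.0, 95.9, 77.0, 92.4, 34.3, 32.2, 126.0, 0.0, 122.5, 56.0, 46.2, 19.6, 80.5.
Season total = 904.4 DD.
Complete generations = ⌊904.4 / 136⌋ = 6.

6 generations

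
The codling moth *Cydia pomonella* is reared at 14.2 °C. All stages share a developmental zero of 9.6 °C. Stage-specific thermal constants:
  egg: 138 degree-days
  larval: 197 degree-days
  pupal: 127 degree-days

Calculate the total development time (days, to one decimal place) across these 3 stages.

100.4 days

Daily accumulation at 14.2 °C = 14.2 − 9.6 = 4.6 DD/day.
Total K = 138 + 197 + 127 = 462 DD.
Total duration = 462 / 4.6 = 100.435 ≈ 100.4 days.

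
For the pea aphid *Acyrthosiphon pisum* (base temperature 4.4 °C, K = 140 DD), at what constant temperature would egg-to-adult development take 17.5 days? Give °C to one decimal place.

Required daily accumulation = 140 / 17.5 = 8.000 DD/day.
T = T_base + 8.000 = 4.4 + 8.000 = 12.400 ≈ 12.4 °C.

12.4 °C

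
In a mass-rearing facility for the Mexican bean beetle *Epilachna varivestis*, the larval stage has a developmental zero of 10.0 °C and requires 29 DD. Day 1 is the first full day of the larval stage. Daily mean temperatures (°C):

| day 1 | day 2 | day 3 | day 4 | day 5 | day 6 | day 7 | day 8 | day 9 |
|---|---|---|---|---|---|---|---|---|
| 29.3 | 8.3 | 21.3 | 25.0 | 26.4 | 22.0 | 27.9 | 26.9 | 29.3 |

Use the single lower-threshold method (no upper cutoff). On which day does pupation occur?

Daily DD above 10.0 °C: 19.3, 0.0, 11.3, 15.0, 16.4, 12.0, 17.9, 16.9, 19.3.
Cumulative: 19.3, 19.3, 30.6, 45.6, 62.0, 74.0, 91.9, 108.8, 128.1.
The total first reaches 29 DD on day 3.

day 3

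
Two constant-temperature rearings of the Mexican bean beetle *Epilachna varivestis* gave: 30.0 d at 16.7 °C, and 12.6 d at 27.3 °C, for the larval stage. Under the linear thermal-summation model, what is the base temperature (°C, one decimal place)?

Equal thermal constants: D₁(T₁ − T_b) = D₂(T₂ − T_b).
30.0·(16.7 − T_b) = 12.6·(27.3 − T_b)
T_b = (30.0·16.7 − 12.6·27.3) / (30.0 − 12.6) = 157.02 / 17.4 = 9.024 °C ≈ 9.0 °C.

9.0 °C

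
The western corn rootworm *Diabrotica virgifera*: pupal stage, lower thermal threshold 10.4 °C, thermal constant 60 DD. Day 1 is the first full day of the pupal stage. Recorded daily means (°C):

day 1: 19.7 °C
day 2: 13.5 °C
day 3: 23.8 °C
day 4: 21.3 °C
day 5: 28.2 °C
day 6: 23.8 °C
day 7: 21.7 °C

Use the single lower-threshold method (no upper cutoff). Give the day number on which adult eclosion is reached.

day 6

Daily DD above 10.4 °C: 9.3, 3.1, 13.4, 10.9, 17.8, 13.4, 11.3.
Cumulative: 9.3, 12.4, 25.8, 36.7, 54.5, 67.9, 79.2.
The total first reaches 60 DD on day 6.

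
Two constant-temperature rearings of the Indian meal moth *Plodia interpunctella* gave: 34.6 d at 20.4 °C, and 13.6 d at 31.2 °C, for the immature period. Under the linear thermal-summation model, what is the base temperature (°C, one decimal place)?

Under the model K = D·(T − T_b), so D₁·(T₁ − T_b) = D₂·(T₂ − T_b).
34.6·(20.4 − T_b) = 13.6·(31.2 − T_b)
T_b = (34.6·20.4 − 13.6·31.2) / (34.6 − 13.6) = 281.52 / 21.0 = 13.406 °C ≈ 13.4 °C.

13.4 °C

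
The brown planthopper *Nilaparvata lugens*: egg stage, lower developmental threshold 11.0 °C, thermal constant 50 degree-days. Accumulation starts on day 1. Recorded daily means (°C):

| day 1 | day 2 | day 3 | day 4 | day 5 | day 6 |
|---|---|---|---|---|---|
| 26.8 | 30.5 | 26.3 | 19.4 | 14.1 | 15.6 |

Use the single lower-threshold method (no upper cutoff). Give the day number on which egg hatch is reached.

Daily DD above 11.0 °C: 15.8, 19.5, 15.3, 8.4, 3.1, 4.6.
Cumulative: 15.8, 35.3, 50.6, 59.0, 62.1, 66.7.
The total first reaches 50 DD on day 3.

day 3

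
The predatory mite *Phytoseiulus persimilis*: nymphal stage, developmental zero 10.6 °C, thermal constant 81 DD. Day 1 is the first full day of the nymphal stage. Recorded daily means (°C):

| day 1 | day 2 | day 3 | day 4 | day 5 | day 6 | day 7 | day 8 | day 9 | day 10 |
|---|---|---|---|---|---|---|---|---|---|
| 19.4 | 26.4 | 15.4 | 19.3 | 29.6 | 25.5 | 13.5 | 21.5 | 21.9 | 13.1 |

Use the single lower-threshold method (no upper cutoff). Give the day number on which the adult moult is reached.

day 8

Daily DD above 10.6 °C: 8.8, 15.8, 4.8, 8.7, 19.0, 14.9, 2.9, 10.9, 11.3, 2.5.
Cumulative: 8.8, 24.6, 29.4, 38.1, 57.1, 72.0, 74.9, 85.8, 97.1, 99.6.
The total first reaches 81 DD on day 8.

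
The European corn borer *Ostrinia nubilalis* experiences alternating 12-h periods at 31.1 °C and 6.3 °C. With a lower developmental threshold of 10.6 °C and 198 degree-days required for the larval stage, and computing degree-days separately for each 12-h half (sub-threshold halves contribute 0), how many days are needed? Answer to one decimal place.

19.3 days

Day half: max(0, 31.1 − 10.6) × 0.5 = 20.5 × 0.5 = 10.25 DD.
Night half: max(0, 6.3 − 10.6) × 0.5 = 0.0 × 0.5 = 0.00 DD.
Per 24 h: 10.25 DD/day.
Duration = 198 / 10.25 = 19.317 ≈ 19.3 days.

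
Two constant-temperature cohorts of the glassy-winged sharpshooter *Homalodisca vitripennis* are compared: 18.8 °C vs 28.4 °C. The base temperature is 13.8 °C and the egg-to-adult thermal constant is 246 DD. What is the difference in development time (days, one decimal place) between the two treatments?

32.4 days

At 18.8 °C: 246 / (18.8 − 13.8) = 246 / 5.0 = 49.200 d.
At 28.4 °C: 246 / (28.4 − 13.8) = 246 / 14.6 = 16.849 d.
Difference = |49.200 − 16.849| = 32.351 ≈ 32.4 days.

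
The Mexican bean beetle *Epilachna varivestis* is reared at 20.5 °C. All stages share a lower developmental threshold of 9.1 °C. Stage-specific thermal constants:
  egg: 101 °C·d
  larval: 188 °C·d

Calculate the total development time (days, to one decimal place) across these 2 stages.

25.4 days

Daily accumulation at 20.5 °C = 20.5 − 9.1 = 11.4 DD/day.
Total K = 101 + 188 = 289 DD.
Total duration = 289 / 11.4 = 25.351 ≈ 25.4 days.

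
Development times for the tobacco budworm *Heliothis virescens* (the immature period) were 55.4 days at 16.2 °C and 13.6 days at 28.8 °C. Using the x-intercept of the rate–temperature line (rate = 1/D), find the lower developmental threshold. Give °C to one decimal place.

12.1 °C

Linear rate model ⇒ the product D·(T − T_b) is constant across temperatures.
55.4·(16.2 − T_b) = 13.6·(28.8 − T_b)
T_b = (55.4·16.2 − 13.6·28.8) / (55.4 − 13.6) = 505.80 / 41.8 = 12.100 °C ≈ 12.1 °C.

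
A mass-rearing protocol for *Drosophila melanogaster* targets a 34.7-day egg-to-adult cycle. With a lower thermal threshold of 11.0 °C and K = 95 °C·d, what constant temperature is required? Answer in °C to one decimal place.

13.7 °C

Required daily accumulation = 95 / 34.7 = 2.738 DD/day.
T = T_base + 2.738 = 11.0 + 2.738 = 13.738 ≈ 13.7 °C.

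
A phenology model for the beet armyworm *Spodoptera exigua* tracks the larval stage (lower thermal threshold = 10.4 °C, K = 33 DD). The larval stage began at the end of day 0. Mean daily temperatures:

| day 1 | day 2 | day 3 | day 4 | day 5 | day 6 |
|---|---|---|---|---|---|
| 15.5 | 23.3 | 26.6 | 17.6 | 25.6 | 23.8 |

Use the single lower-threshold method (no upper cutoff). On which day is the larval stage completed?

Daily DD above 10.4 °C: 5.1, 12.9, 16.2, 7.2, 15.2, 13.4.
Cumulative: 5.1, 18.0, 34.2, 41.4, 56.6, 70.0.
The total first reaches 33 DD on day 3.

day 3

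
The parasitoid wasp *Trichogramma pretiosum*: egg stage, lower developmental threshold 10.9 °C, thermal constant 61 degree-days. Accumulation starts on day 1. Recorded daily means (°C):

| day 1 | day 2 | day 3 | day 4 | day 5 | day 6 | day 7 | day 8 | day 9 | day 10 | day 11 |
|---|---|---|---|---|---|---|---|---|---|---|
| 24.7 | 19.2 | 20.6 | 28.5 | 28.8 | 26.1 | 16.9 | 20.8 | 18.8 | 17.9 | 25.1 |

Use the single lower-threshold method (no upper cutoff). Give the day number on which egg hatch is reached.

Daily DD above 10.9 °C: 13.8, 8.3, 9.7, 17.6, 17.9, 15.2, 6.0, 9.9, 7.9, 7.0, 14.2.
Cumulative: 13.8, 22.1, 31.8, 49.4, 67.3, 82.5, 88.5, 98.4, 106.3, 113.3, 127.5.
The total first reaches 61 DD on day 5.

day 5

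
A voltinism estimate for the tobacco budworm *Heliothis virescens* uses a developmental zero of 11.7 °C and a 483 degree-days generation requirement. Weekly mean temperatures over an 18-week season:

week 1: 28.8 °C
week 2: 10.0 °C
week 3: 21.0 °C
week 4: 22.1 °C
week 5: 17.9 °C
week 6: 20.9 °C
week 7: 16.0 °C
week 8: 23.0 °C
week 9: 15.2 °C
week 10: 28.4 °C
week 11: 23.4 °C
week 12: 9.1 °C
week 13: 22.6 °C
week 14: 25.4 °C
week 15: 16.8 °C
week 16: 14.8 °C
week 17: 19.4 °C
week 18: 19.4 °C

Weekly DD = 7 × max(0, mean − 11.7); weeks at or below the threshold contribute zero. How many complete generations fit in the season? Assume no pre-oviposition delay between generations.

2 generations

Weekly DD (7 × max(0, T̄ − 11.7)): 119.7, 0.0, 65.1, 72.8, 43.4, 64.4, 30.1, 79.1, 24.5, 116.9, 81.9, 0.0, 76.3, 95.9, 35.7, 21.7, 53.9, 53.9.
Season total = 1035.3 DD.
Complete generations = ⌊1035.3 / 483⌋ = 2.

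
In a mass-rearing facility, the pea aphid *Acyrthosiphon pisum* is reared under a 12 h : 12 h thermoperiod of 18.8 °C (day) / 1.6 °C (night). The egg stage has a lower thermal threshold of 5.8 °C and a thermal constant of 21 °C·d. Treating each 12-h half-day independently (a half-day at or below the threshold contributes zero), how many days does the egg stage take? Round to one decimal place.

Day half: max(0, 18.8 − 5.8) × 0.5 = 13.0 × 0.5 = 6.50 DD.
Night half: max(0, 1.6 − 5.8) × 0.5 = 0.0 × 0.5 = 0.00 DD.
Per 24 h: 6.50 DD/day.
Duration = 21 / 6.50 = 3.231 ≈ 3.2 days.

3.2 days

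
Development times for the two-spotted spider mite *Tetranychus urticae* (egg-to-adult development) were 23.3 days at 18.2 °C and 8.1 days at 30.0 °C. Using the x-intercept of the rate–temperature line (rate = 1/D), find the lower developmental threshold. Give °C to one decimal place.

Under the model K = D·(T − T_b), so D₁·(T₁ − T_b) = D₂·(T₂ − T_b).
23.3·(18.2 − T_b) = 8.1·(30.0 − T_b)
T_b = (23.3·18.2 − 8.1·30.0) / (23.3 − 8.1) = 181.06 / 15.2 = 11.912 °C ≈ 11.9 °C.

11.9 °C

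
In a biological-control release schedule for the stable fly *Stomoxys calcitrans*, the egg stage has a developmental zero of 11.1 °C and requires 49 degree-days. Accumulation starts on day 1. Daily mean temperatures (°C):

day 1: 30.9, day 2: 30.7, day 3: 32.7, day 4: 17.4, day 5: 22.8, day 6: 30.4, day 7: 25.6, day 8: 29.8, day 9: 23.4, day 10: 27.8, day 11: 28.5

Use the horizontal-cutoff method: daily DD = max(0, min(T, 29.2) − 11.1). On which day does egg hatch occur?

Daily DD above 11.1 °C (capped at 18.1): 18.1, 18.1, 18.1, 6.3, 11.7, 18.1, 14.5, 18.1, 12.3, 16.7, 17.4.
Cumulative: 18.1, 36.2, 54.3, 60.6, 72.3, 90.4, 104.9, 123.0, 135.3, 152.0, 169.4.
The total first reaches 49 DD on day 3.

day 3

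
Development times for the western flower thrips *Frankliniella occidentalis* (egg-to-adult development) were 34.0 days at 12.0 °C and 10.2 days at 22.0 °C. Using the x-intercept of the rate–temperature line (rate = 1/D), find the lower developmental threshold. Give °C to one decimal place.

Under the model K = D·(T − T_b), so D₁·(T₁ − T_b) = D₂·(T₂ − T_b).
34.0·(12.0 − T_b) = 10.2·(22.0 − T_b)
T_b = (34.0·12.0 − 10.2·22.0) / (34.0 − 10.2) = 183.60 / 23.8 = 7.714 °C ≈ 7.7 °C.

7.7 °C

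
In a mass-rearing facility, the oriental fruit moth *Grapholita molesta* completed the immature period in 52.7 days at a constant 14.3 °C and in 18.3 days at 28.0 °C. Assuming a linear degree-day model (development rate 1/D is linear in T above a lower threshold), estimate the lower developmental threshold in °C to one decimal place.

Equal thermal constants: D₁(T₁ − T_b) = D₂(T₂ − T_b).
52.7·(14.3 − T_b) = 18.3·(28.0 − T_b)
T_b = (52.7·14.3 − 18.3·28.0) / (52.7 − 18.3) = 241.21 / 34.4 = 7.012 °C ≈ 7.0 °C.

7.0 °C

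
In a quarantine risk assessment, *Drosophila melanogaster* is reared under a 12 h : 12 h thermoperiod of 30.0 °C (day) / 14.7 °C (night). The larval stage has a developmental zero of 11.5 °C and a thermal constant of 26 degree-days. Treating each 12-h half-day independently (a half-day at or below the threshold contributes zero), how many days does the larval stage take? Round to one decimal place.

2.4 days

Day half: max(0, 30.0 − 11.5) × 0.5 = 18.5 × 0.5 = 9.25 DD.
Night half: max(0, 14.7 − 11.5) × 0.5 = 3.2 × 0.5 = 1.60 DD.
Per 24 h: 10.85 DD/day.
Duration = 26 / 10.85 = 2.396 ≈ 2.4 days.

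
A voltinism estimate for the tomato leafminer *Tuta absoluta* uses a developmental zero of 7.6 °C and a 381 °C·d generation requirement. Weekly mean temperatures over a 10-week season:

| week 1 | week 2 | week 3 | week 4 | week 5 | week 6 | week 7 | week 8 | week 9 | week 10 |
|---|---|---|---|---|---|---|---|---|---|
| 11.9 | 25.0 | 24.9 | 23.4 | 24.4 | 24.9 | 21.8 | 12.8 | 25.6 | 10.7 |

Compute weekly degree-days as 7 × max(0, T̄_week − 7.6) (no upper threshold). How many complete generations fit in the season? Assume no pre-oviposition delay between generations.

2 generations

Weekly DD (7 × max(0, T̄ − 7.6)): 30.1, 121.8, 121.1, 110.6, 117.6, 121.1, 99.4, 36.4, 126.0, 21.7.
Season total = 905.8 DD.
Complete generations = ⌊905.8 / 381⌋ = 2.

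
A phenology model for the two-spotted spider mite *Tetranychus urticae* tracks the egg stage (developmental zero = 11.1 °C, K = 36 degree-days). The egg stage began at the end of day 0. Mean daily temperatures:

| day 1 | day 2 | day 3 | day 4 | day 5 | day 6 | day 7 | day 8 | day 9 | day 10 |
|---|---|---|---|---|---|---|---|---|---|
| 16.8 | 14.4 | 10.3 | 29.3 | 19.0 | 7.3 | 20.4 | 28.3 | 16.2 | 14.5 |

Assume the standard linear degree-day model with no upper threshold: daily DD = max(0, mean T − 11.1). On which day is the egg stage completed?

Daily DD above 11.1 °C: 5.7, 3.3, 0.0, 18.2, 7.9, 0.0, 9.3, 17.2, 5.1, 3.4.
Cumulative: 5.7, 9.0, 9.0, 27.2, 35.1, 35.1, 44.4, 61.6, 66.7, 70.1.
The total first reaches 36 DD on day 7.

day 7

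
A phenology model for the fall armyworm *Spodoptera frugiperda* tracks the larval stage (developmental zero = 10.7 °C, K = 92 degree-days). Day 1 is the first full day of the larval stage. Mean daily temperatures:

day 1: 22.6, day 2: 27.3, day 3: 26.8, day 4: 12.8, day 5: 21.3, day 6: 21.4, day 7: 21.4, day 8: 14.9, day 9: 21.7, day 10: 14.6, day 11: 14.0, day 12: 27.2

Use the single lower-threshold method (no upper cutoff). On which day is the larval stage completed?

Daily DD above 10.7 °C: 11.9, 16.6, 16.1, 2.1, 10.6, 10.7, 10.7, 4.2, 11.0, 3.9, 3.3, 16.5.
Cumulative: 11.9, 28.5, 44.6, 46.7, 57.3, 68.0, 78.7, 82.9, 93.9, 97.8, 101.1, 117.6.
The total first reaches 92 DD on day 9.

day 9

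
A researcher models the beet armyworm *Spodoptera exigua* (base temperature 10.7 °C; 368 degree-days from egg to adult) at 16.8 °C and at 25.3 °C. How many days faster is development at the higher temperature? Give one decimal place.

35.1 days

At 16.8 °C: 368 / (16.8 − 10.7) = 368 / 6.1 = 60.328 d.
At 25.3 °C: 368 / (25.3 − 10.7) = 368 / 14.6 = 25.205 d.
Difference = |60.328 − 25.205| = 35.122 ≈ 35.1 days.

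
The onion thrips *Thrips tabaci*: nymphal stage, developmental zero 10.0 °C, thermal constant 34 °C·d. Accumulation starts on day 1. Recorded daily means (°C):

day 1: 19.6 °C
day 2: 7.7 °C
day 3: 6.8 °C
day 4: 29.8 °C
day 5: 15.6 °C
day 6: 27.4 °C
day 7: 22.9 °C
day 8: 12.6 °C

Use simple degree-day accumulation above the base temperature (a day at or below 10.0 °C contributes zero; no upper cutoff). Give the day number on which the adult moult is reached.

Daily DD above 10.0 °C: 9.6, 0.0, 0.0, 19.8, 5.6, 17.4, 12.9, 2.6.
Cumulative: 9.6, 9.6, 9.6, 29.4, 35.0, 52.4, 65.3, 67.9.
The total first reaches 34 DD on day 5.

day 5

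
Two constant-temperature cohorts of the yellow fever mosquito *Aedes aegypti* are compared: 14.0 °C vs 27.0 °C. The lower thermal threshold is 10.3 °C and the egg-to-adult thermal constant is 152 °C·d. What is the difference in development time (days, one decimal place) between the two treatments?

At 14.0 °C: 152 / (14.0 − 10.3) = 152 / 3.7 = 41.081 d.
At 27.0 °C: 152 / (27.0 − 10.3) = 152 / 16.7 = 9.102 d.
Difference = |41.081 − 9.102| = 31.979 ≈ 32.0 days.

32.0 days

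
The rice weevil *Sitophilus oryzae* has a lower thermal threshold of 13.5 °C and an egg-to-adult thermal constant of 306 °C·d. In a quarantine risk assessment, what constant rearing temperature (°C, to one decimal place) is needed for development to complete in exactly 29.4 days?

Required daily accumulation = 306 / 29.4 = 10.408 DD/day.
T = T_base + 10.408 = 13.5 + 10.408 = 23.908 ≈ 23.9 °C.

23.9 °C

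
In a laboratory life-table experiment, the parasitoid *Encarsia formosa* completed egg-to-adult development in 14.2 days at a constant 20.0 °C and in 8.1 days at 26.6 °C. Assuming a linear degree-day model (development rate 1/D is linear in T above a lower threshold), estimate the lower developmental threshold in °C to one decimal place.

11.2 °C

Equal thermal constants: D₁(T₁ − T_b) = D₂(T₂ − T_b).
14.2·(20.0 − T_b) = 8.1·(26.6 − T_b)
T_b = (14.2·20.0 − 8.1·26.6) / (14.2 − 8.1) = 68.54 / 6.1 = 11.236 °C ≈ 11.2 °C.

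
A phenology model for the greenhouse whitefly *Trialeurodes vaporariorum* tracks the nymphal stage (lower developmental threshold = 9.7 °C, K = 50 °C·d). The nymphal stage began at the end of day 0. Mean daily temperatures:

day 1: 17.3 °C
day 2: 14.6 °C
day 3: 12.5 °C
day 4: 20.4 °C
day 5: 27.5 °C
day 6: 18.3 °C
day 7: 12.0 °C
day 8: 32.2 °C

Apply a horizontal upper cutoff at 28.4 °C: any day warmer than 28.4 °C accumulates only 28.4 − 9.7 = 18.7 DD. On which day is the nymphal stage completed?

day 6

Daily DD above 9.7 °C (capped at 18.7): 7.6, 4.9, 2.8, 10.7, 17.8, 8.6, 2.3, 18.7.
Cumulative: 7.6, 12.5, 15.3, 26.0, 43.8, 52.4, 54.7, 73.4.
The total first reaches 50 DD on day 6.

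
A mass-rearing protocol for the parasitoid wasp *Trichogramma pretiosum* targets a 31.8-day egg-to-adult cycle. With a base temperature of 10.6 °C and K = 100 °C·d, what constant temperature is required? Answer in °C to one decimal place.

Required daily accumulation = 100 / 31.8 = 3.145 DD/day.
T = T_base + 3.145 = 10.6 + 3.145 = 13.745 ≈ 13.7 °C.

13.7 °C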